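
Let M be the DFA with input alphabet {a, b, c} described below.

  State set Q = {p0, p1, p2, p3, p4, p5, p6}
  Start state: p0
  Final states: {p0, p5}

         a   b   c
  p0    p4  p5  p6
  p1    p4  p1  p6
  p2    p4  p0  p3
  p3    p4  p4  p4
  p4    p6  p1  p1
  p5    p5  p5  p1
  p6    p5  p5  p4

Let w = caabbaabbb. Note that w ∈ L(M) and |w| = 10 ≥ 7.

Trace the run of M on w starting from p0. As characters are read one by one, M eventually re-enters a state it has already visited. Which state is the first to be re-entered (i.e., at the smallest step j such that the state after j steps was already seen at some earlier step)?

State sequence: p0 -c-> p6 -a-> p5 -a-> p5 -b-> p5 -b-> p5 -a-> p5 -a-> p5 -b-> p5 -b-> p5 -b-> p5
First repeat at step 3: p5 was already visited.

The earliest repeat is at step j = 3: M is in p5, which it already visited at step i = 2.
The DFA has 7 states, so the proof of the pumping lemma guarantees a repeated state among the first 7+1 visited; the segment between the two visits is the pumpable y.

p5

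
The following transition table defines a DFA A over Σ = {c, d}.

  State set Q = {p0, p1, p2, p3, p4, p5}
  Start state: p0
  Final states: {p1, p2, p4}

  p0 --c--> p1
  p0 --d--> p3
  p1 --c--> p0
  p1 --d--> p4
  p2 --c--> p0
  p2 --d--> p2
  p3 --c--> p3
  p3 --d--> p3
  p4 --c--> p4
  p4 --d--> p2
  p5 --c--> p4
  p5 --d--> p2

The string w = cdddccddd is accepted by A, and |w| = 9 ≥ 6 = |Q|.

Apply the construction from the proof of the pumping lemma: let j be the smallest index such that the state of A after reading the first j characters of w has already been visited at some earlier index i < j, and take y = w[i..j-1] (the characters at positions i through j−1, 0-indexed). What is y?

d

Run of A on w = c d d d c c d d d:
  step 0: p0  (start)
  step 1: p1  (read c: p0→p1)
  step 2: p4  (read d: p1→p4)
  step 3: p2  (read d: p4→p2)
  step 4: p2  (read d: p2→p2)   ← first repeat (p2 seen earlier)
  step 5: p0  (read c: p2→p0)
  step 6: p1  (read c: p0→p1)
  step 7: p4  (read d: p1→p4)
  step 8: p2  (read d: p4→p2)
  step 9: p2  (read d: p2→p2)

So i = 3, j = 4, giving x = w[0:3] = cdd, y = w[3:4] = d, z = w[4:9] = ccddd.
Check: |xy| = 4 ≤ 6 and |y| = 1 ≥ 1. Reading y takes A from p2 back to p2, so every xyⁱz is accepted.
The DFA has 6 states, so the proof of the pumping lemma guarantees a repeated state among the first 6+1 visited; the segment between the two visits is the pumpable y.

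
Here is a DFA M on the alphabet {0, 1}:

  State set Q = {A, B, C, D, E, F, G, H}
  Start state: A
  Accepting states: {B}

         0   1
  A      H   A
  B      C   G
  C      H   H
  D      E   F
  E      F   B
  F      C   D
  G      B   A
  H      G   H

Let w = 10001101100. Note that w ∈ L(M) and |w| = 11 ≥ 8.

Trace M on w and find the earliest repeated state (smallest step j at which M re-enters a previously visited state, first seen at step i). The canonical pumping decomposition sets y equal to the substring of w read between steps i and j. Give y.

Run of M on w = 1 0 0 0 1 1 0 1 1 0 0:
  step 0: A  (start)
  step 1: A  (read 1: A→A)   ← first repeat (A seen earlier)
  step 2: H  (read 0: A→H)
  step 3: G  (read 0: H→G)
  step 4: B  (read 0: G→B)
  step 5: G  (read 1: B→G)
  step 6: A  (read 1: G→A)
  step 7: H  (read 0: A→H)
  step 8: H  (read 1: H→H)
  step 9: H  (read 1: H→H)
  step 10: G  (read 0: H→G)
  step 11: B  (read 0: G→B)

So i = 0, j = 1, giving x = w[0:0] = ε, y = w[0:1] = 1, z = w[1:11] = 0001101100.
Check: |xy| = 1 ≤ 8 and |y| = 1 ≥ 1. Reading y takes M from A back to A, so every xyⁱz is accepted.
The DFA has 8 states, so the proof of the pumping lemma guarantees a repeated state among the first 8+1 visited; the segment between the two visits is the pumpable y.

1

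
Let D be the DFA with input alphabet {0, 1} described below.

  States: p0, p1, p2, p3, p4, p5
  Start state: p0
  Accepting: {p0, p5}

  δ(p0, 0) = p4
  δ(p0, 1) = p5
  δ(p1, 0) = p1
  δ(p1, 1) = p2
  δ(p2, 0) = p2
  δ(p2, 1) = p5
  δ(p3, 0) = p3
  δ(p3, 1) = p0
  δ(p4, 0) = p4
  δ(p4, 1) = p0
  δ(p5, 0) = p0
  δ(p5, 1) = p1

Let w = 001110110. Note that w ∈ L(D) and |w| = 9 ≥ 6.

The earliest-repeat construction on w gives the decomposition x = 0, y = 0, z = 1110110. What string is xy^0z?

01110110

xy⁰z = xz = 0·1110110 = 01110110.
Reading y = 0 takes D from p4 back to p4, so after x the machine is still in p4, and z then leads to the accepting state p0. Hence 01110110 ∈ L(D).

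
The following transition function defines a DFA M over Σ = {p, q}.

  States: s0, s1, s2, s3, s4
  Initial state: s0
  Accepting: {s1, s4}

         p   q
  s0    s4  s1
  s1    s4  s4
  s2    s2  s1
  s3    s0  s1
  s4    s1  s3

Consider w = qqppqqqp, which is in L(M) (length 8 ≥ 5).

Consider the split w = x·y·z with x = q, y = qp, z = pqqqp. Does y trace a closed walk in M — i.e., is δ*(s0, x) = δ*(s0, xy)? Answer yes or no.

yes

Run of M on the first 3 characters of w = q q p:
  step 0: s0  (start)
  step 1: s1  (read q: s0→s1)
  step 2: s4  (read q: s1→s4)
  step 3: s1  (read p: s4→s1)

After x (step 1): s1. After xy (step 3): s1.
They match, so y = qp drives M around a cycle from s1 back to itself; pumping y any number of times keeps M in s1 before reading z, and xyⁱz ∈ L(M) for every i ≥ 0.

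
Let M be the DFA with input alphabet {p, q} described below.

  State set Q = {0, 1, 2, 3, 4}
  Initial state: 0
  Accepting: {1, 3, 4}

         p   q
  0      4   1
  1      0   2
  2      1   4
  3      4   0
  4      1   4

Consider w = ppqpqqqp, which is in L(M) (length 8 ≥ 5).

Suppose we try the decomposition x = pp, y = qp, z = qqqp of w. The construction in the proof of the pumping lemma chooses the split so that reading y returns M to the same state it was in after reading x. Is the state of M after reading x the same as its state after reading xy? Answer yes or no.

yes

State sequence: 0 -p-> 4 -p-> 1 -q-> 2 -p-> 1

After x (step 2): 1. After xy (step 4): 1.
They match, so y = qp drives M around a cycle from 1 back to itself; pumping y any number of times keeps M in 1 before reading z, and xyⁱz ∈ L(M) for every i ≥ 0.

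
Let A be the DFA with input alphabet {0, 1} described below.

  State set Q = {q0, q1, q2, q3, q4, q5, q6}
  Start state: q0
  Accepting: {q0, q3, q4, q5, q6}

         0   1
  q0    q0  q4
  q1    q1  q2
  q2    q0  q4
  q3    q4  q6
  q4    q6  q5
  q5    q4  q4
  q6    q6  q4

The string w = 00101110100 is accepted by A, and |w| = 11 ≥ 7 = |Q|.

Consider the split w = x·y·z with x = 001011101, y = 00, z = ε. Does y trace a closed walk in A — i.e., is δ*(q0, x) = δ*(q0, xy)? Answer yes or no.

State sequence: q0 -0-> q0 -0-> q0 -1-> q4 -0-> q6 -1-> q4 -1-> q5 -1-> q4 -0-> q6 -1-> q4 -0-> q6 -0-> q6

After x (step 9): q4. After xy (step 11): q6.
They differ (q4 ≠ q6), so y is not a cycle from the state after x; this split is not the one the pumping-lemma construction produces, and pumping y need not keep the string in L(A).

no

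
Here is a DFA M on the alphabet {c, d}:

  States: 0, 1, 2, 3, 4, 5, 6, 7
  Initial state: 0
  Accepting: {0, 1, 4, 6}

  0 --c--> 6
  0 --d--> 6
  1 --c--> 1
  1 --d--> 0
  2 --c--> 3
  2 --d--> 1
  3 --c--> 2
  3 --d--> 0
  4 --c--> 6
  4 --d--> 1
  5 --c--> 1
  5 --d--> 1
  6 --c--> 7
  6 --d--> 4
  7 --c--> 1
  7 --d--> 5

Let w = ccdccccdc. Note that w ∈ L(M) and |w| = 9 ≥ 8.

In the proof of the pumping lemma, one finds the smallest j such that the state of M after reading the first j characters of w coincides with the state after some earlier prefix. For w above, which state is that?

1

Run of M on w = c c d c c c c d c:
  step 0: 0  (start)
  step 1: 6  (read c: 0→6)
  step 2: 7  (read c: 6→7)
  step 3: 5  (read d: 7→5)
  step 4: 1  (read c: 5→1)
  step 5: 1  (read c: 1→1)   ← first repeat (1 seen earlier)
  step 6: 1  (read c: 1→1)
  step 7: 1  (read c: 1→1)
  step 8: 0  (read d: 1→0)
  step 9: 6  (read c: 0→6)

The earliest repeat is at step j = 5: M is in 1, which it already visited at step i = 4.
Pumping length from the standard proof: p = 8 (the number of states). The repeated state found above gives |xy| = j ≤ 8 and |y| = j − i ≥ 1.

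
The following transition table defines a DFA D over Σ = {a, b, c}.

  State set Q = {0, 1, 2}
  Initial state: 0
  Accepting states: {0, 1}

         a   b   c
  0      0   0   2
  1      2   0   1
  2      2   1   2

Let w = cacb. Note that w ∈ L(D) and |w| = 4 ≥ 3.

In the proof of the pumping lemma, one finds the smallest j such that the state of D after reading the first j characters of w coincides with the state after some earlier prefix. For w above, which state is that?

Run of D on w = c a c b:
  step 0: 0  (start)
  step 1: 2  (read c: 0→2)
  step 2: 2  (read a: 2→2)   ← first repeat (2 seen earlier)
  step 3: 2  (read c: 2→2)
  step 4: 1  (read b: 2→1)

The earliest repeat is at step j = 2: D is in 2, which it already visited at step i = 1.

2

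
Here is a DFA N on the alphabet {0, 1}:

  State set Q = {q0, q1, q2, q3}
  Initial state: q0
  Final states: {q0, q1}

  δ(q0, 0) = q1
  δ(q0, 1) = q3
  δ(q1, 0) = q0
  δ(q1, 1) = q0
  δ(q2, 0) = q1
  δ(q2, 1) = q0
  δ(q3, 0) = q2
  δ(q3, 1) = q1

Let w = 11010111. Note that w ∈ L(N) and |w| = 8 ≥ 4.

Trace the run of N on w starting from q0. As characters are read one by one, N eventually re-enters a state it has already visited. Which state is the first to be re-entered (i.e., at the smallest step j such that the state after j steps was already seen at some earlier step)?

State sequence: q0 -1-> q3 -1-> q1 -0-> q0 -1-> q3 -0-> q2 -1-> q0 -1-> q3 -1-> q1
First repeat at step 3: q0 was already visited.

The earliest repeat is at step j = 3: N is in q0, which it already visited at step i = 0.

q0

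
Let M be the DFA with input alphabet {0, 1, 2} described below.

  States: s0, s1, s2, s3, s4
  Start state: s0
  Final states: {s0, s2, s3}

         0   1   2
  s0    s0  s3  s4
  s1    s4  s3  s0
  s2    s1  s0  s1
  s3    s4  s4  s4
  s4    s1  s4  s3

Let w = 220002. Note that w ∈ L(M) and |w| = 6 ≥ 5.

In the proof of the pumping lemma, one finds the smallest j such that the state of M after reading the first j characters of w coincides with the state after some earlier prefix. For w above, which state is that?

s4

Run of M on w = 2 2 0 0 0 2:
  step 0: s0  (start)
  step 1: s4  (read 2: s0→s4)
  step 2: s3  (read 2: s4→s3)
  step 3: s4  (read 0: s3→s4)   ← first repeat (s4 seen earlier)
  step 4: s1  (read 0: s4→s1)
  step 5: s4  (read 0: s1→s4)
  step 6: s3  (read 2: s4→s3)

The earliest repeat is at step j = 3: M is in s4, which it already visited at step i = 1.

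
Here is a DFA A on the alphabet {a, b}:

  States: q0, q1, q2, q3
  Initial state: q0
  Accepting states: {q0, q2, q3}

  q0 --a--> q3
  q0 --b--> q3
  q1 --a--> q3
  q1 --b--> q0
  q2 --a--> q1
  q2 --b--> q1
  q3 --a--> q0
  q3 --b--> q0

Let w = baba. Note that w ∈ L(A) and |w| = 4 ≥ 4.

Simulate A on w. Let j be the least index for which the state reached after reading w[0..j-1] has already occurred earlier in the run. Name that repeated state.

q0

Run of A on w = b a b a:
  step 0: q0  (start)
  step 1: q3  (read b: q0→q3)
  step 2: q0  (read a: q3→q0)   ← first repeat (q0 seen earlier)
  step 3: q3  (read b: q0→q3)
  step 4: q0  (read a: q3→q0)

The earliest repeat is at step j = 2: A is in q0, which it already visited at step i = 0.
Pumping length from the standard proof: p = 4 (the number of states). The repeated state found above gives |xy| = j ≤ 4 and |y| = j − i ≥ 1.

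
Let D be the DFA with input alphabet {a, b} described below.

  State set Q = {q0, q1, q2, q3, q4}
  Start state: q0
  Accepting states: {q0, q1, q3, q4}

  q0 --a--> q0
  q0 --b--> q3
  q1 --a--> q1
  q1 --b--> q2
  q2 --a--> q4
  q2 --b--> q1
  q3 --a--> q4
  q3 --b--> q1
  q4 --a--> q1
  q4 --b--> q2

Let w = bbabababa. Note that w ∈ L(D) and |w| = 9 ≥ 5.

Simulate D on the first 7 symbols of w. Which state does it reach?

State sequence: q0 -b-> q3 -b-> q1 -a-> q1 -b-> q2 -a-> q4 -b-> q2 -a-> q4

After reading 7 characters, D is in state q4.
(This kind of state-tracing is the core of the pumping-lemma construction: with 5 states, pigeonhole forces a repeat within the first 5 steps.)

q4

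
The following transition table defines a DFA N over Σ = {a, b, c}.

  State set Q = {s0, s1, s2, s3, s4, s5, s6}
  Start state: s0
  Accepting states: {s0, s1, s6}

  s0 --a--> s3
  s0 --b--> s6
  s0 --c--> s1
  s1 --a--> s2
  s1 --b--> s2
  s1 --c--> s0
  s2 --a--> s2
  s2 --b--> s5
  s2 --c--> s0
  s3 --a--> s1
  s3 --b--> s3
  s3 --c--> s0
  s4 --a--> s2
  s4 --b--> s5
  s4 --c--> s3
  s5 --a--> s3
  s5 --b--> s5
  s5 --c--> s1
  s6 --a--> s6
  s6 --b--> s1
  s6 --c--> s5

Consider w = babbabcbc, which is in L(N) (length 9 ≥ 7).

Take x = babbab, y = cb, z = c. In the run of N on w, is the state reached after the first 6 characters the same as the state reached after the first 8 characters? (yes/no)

no

Run of N on the first 8 characters of w = b a b b a b c b:
  step 0: s0  (start)
  step 1: s6  (read b: s0→s6)
  step 2: s6  (read a: s6→s6)
  step 3: s1  (read b: s6→s1)
  step 4: s2  (read b: s1→s2)
  step 5: s2  (read a: s2→s2)
  step 6: s5  (read b: s2→s5)
  step 7: s1  (read c: s5→s1)
  step 8: s2  (read b: s1→s2)

After x (step 6): s5. After xy (step 8): s2.
They differ (s5 ≠ s2), so y is not a cycle from the state after x; this split is not the one the pumping-lemma construction produces, and pumping y need not keep the string in L(N).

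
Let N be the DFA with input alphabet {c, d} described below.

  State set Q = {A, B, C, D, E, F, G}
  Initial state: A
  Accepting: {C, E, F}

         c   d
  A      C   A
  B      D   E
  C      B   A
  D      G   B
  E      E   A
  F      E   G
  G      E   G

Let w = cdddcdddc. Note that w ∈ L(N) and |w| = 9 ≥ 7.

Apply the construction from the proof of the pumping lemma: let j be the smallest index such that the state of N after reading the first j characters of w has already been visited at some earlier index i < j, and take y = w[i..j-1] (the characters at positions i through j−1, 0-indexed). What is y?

cd

State sequence: A -c-> C -d-> A -d-> A -d-> A -c-> C -d-> A -d-> A -d-> A -c-> C
First repeat at step 2: A was already visited.

So i = 0, j = 2, giving x = w[0:0] = ε, y = w[0:2] = cd, z = w[2:9] = ddcdddc.
Check: |xy| = 2 ≤ 7 and |y| = 2 ≥ 1. Reading y takes N from A back to A, so every xyⁱz is accepted.
Since N has 7 states, any run of length ≥ 7 visits 7+1 states, so by pigeonhole some state repeats within the first 7 steps — that repeat gives the pumpable loop.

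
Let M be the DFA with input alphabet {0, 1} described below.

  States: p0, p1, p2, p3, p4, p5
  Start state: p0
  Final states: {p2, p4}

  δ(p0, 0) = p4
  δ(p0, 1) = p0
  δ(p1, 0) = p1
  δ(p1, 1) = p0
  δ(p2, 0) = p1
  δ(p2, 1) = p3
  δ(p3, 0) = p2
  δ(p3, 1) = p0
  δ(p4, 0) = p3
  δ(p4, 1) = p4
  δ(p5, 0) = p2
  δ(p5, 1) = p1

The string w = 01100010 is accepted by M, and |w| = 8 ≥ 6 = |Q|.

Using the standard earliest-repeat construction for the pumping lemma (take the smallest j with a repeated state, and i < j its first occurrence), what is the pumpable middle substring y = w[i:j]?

1

Run of M on w = 0 1 1 0 0 0 1 0:
  step 0: p0  (start)
  step 1: p4  (read 0: p0→p4)
  step 2: p4  (read 1: p4→p4)   ← first repeat (p4 seen earlier)
  step 3: p4  (read 1: p4→p4)
  step 4: p3  (read 0: p4→p3)
  step 5: p2  (read 0: p3→p2)
  step 6: p1  (read 0: p2→p1)
  step 7: p0  (read 1: p1→p0)
  step 8: p4  (read 0: p0→p4)

So i = 1, j = 2, giving x = w[0:1] = 0, y = w[1:2] = 1, z = w[2:8] = 100010.
Check: |xy| = 2 ≤ 6 and |y| = 1 ≥ 1. Reading y takes M from p4 back to p4, so every xyⁱz is accepted.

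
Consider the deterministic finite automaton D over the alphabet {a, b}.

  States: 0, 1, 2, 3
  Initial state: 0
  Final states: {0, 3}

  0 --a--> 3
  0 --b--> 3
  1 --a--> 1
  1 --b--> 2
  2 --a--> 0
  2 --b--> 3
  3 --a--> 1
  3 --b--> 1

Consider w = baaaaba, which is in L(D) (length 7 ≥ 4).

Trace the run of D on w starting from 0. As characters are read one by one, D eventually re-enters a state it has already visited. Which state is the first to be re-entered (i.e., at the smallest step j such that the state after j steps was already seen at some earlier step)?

1

Run of D on w = b a a a a b a:
  step 0: 0  (start)
  step 1: 3  (read b: 0→3)
  step 2: 1  (read a: 3→1)
  step 3: 1  (read a: 1→1)   ← first repeat (1 seen earlier)
  step 4: 1  (read a: 1→1)
  step 5: 1  (read a: 1→1)
  step 6: 2  (read b: 1→2)
  step 7: 0  (read a: 2→0)

The earliest repeat is at step j = 3: D is in 1, which it already visited at step i = 2.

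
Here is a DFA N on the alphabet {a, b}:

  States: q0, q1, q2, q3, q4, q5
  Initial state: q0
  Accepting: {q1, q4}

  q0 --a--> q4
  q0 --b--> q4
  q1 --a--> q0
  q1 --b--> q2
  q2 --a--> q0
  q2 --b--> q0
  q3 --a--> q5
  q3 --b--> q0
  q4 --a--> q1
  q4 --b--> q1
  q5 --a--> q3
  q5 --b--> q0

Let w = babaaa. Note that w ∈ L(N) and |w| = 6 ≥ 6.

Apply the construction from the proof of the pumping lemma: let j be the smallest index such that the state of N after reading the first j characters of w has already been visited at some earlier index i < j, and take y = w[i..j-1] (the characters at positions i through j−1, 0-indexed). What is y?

Run of N on w = b a b a a a:
  step 0: q0  (start)
  step 1: q4  (read b: q0→q4)
  step 2: q1  (read a: q4→q1)
  step 3: q2  (read b: q1→q2)
  step 4: q0  (read a: q2→q0)   ← first repeat (q0 seen earlier)
  step 5: q4  (read a: q0→q4)
  step 6: q1  (read a: q4→q1)

So i = 0, j = 4, giving x = w[0:0] = ε, y = w[0:4] = baba, z = w[4:6] = aa.
Check: |xy| = 4 ≤ 6 and |y| = 4 ≥ 1. Reading y takes N from q0 back to q0, so every xyⁱz is accepted.

baba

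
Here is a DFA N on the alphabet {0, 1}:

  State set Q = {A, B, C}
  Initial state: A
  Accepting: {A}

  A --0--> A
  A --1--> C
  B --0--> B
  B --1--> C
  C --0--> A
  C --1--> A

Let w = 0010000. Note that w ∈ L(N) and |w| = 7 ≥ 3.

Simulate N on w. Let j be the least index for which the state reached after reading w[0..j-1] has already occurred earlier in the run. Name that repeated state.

A

State sequence: A -0-> A -0-> A -1-> C -0-> A -0-> A -0-> A -0-> A
First repeat at step 1: A was already visited.

The earliest repeat is at step j = 1: N is in A, which it already visited at step i = 0.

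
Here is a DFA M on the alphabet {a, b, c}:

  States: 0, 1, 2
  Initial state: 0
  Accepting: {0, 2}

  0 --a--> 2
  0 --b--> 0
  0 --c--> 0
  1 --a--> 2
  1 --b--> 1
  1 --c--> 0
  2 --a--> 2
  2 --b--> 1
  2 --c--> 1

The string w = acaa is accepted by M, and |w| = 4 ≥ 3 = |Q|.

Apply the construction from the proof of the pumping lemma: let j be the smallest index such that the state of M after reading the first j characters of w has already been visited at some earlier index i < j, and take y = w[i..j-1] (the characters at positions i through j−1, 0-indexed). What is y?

State sequence: 0 -a-> 2 -c-> 1 -a-> 2 -a-> 2
First repeat at step 3: 2 was already visited.

So i = 1, j = 3, giving x = w[0:1] = a, y = w[1:3] = ca, z = w[3:4] = a.
Check: |xy| = 3 ≤ 3 and |y| = 2 ≥ 1. Reading y takes M from 2 back to 2, so every xyⁱz is accepted.

ca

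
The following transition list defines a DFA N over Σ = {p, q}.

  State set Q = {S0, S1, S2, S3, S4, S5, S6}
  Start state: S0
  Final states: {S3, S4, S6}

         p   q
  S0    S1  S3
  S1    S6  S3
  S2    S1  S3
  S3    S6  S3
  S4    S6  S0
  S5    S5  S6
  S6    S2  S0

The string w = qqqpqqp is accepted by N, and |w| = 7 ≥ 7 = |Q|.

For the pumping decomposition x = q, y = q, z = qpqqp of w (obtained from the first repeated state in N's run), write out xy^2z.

qqqqpqqp

xy^2z = q·q·q·qpqqp = qqqqpqqp.
Reading y = q takes N from S3 back to S3, so after x·y·y the machine is still in S3, and z then leads to the accepting state S6. Hence qqqqpqqp ∈ L(N).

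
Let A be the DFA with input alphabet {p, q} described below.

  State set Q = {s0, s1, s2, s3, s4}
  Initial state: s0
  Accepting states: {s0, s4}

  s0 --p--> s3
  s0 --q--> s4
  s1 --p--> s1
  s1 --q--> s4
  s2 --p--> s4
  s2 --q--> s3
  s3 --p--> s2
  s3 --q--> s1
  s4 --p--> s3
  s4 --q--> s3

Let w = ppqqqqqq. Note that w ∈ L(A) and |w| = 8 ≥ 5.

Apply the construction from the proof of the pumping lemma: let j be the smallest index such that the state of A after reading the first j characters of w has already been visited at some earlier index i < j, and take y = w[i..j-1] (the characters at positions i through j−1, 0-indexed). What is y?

pq

State sequence: s0 -p-> s3 -p-> s2 -q-> s3 -q-> s1 -q-> s4 -q-> s3 -q-> s1 -q-> s4
First repeat at step 3: s3 was already visited.

So i = 1, j = 3, giving x = w[0:1] = p, y = w[1:3] = pq, z = w[3:8] = qqqqq.
Check: |xy| = 3 ≤ 5 and |y| = 2 ≥ 1. Reading y takes A from s3 back to s3, so every xyⁱz is accepted.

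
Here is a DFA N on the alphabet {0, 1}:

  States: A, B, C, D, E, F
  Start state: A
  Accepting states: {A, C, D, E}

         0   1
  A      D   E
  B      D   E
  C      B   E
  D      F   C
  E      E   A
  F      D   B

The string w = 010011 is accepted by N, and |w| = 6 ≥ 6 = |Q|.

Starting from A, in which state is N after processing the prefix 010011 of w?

State sequence: A -0-> D -1-> C -0-> B -0-> D -1-> C -1-> E

After reading 6 characters, N is in state E.

E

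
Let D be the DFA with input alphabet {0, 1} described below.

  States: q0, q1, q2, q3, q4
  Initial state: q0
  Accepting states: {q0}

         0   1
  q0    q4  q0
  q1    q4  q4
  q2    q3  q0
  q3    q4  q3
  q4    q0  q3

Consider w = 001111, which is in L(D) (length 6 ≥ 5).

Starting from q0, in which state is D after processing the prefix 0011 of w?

State sequence: q0 -0-> q4 -0-> q0 -1-> q0 -1-> q0

After reading 4 characters, D is in state q0.

q0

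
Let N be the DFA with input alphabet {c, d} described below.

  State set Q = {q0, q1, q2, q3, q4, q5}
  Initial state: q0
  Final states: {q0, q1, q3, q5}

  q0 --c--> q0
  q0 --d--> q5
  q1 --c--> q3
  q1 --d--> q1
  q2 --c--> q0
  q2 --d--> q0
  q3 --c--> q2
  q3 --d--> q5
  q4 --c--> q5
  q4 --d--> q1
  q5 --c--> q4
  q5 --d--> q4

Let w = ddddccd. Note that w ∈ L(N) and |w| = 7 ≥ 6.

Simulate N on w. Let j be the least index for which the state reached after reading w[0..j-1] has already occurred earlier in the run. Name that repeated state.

q1

Run of N on w = d d d d c c d:
  step 0: q0  (start)
  step 1: q5  (read d: q0→q5)
  step 2: q4  (read d: q5→q4)
  step 3: q1  (read d: q4→q1)
  step 4: q1  (read d: q1→q1)   ← first repeat (q1 seen earlier)
  step 5: q3  (read c: q1→q3)
  step 6: q2  (read c: q3→q2)
  step 7: q0  (read d: q2→q0)

The earliest repeat is at step j = 4: N is in q1, which it already visited at step i = 3.
With |Q| = 6, pigeonhole forces a state repeat no later than step 6; the substring read between the first and second visits to that state can be pumped.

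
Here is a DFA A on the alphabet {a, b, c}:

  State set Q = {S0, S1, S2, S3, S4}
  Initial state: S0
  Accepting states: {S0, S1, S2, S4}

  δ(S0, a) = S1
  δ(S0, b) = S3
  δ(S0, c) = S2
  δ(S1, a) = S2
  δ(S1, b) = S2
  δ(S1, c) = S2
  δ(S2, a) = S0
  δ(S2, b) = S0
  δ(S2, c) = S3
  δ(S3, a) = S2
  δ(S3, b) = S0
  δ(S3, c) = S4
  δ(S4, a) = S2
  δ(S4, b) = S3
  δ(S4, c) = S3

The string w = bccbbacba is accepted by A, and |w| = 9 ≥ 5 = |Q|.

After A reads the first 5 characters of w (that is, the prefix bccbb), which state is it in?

State sequence: S0 -b-> S3 -c-> S4 -c-> S3 -b-> S0 -b-> S3

After reading 5 characters, A is in state S3.

S3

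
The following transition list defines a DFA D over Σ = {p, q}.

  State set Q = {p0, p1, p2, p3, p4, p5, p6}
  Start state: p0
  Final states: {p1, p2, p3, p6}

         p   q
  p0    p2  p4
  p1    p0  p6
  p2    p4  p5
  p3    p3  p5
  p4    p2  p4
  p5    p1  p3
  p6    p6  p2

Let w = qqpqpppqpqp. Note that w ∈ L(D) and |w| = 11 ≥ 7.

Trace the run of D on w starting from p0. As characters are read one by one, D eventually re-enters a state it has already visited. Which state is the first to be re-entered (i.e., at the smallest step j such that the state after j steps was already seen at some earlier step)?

p4

Run of D on w = q q p q p p p q p q p:
  step 0: p0  (start)
  step 1: p4  (read q: p0→p4)
  step 2: p4  (read q: p4→p4)   ← first repeat (p4 seen earlier)
  step 3: p2  (read p: p4→p2)
  step 4: p5  (read q: p2→p5)
  step 5: p1  (read p: p5→p1)
  step 6: p0  (read p: p1→p0)
  step 7: p2  (read p: p0→p2)
  step 8: p5  (read q: p2→p5)
  step 9: p1  (read p: p5→p1)
  step 10: p6  (read q: p1→p6)
  step 11: p6  (read p: p6→p6)

The earliest repeat is at step j = 2: D is in p4, which it already visited at step i = 1.
Since D has 7 states, any run of length ≥ 7 visits 7+1 states, so by pigeonhole some state repeats within the first 7 steps — that repeat gives the pumpable loop.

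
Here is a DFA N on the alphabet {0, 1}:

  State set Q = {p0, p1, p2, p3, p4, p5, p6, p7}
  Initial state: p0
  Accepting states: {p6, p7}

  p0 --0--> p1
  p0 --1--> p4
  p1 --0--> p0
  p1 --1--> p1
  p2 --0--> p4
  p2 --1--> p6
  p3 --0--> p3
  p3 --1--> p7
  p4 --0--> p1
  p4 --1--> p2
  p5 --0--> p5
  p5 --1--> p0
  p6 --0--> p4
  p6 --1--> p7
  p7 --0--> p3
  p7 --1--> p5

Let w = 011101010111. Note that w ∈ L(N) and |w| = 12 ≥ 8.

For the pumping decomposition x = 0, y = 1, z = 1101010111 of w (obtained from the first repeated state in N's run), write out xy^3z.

xy^3z = 0·1·1·1·1101010111 = 01111101010111.
Reading y = 1 takes N from p1 back to p1, so after x·y·y·y the machine is still in p1, and z then leads to the accepting state p6. Hence 01111101010111 ∈ L(N).

01111101010111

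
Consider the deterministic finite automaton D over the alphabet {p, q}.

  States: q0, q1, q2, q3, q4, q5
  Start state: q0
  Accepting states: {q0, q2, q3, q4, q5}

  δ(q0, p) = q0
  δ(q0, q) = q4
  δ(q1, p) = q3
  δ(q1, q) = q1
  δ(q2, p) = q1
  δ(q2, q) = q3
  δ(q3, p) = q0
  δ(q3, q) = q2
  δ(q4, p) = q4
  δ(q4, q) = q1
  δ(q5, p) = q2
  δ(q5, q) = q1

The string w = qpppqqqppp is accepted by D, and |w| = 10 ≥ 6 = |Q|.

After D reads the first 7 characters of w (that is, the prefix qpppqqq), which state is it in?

State sequence: q0 -q-> q4 -p-> q4 -p-> q4 -p-> q4 -q-> q1 -q-> q1 -q-> q1

After reading 7 characters, D is in state q1.
(This kind of state-tracing is the core of the pumping-lemma construction: with 6 states, pigeonhole forces a repeat within the first 6 steps.)

q1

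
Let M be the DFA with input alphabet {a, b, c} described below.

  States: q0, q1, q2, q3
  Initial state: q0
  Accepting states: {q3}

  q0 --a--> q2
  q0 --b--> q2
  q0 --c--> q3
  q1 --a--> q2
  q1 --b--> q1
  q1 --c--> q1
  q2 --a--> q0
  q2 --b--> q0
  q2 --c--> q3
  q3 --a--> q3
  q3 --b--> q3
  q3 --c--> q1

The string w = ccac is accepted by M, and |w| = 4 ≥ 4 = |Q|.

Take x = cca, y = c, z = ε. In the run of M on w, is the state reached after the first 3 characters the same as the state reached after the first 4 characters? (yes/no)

Run of M on the first 4 characters of w = c c a c:
  step 0: q0  (start)
  step 1: q3  (read c: q0→q3)
  step 2: q1  (read c: q3→q1)
  step 3: q2  (read a: q1→q2)
  step 4: q3  (read c: q2→q3)

After x (step 3): q2. After xy (step 4): q3.
They differ (q2 ≠ q3), so y is not a cycle from the state after x; this split is not the one the pumping-lemma construction produces, and pumping y need not keep the string in L(M).

no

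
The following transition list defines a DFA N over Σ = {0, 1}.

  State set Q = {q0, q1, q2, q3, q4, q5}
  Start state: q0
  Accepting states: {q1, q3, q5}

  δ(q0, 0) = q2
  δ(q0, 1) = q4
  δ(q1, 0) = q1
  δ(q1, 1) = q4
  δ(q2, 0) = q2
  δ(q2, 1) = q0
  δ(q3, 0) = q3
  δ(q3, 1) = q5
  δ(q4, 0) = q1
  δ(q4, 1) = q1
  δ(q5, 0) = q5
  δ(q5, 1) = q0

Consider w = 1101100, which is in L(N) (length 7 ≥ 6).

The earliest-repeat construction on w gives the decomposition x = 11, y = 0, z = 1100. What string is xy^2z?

11001100

xy^2z = 11·0·0·1100 = 11001100.
Reading y = 0 takes N from q1 back to q1, so after x·y·y the machine is still in q1, and z then leads to the accepting state q1. Hence 11001100 ∈ L(N).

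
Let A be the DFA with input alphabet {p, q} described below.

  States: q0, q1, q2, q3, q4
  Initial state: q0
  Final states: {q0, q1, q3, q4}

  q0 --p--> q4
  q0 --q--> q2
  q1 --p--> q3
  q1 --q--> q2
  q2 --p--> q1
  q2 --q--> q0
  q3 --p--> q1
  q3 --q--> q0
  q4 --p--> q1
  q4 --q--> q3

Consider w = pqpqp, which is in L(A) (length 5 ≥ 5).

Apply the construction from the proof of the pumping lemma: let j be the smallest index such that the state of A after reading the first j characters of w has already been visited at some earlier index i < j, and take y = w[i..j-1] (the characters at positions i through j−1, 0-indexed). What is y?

qp

State sequence: q0 -p-> q4 -q-> q3 -p-> q1 -q-> q2 -p-> q1
First repeat at step 5: q1 was already visited.

So i = 3, j = 5, giving x = w[0:3] = pqp, y = w[3:5] = qp, z = w[5:5] = ε.
Check: |xy| = 5 ≤ 5 and |y| = 2 ≥ 1. Reading y takes A from q1 back to q1, so every xyⁱz is accepted.
Pumping length from the standard proof: p = 5 (the number of states). The repeated state found above gives |xy| = j ≤ 5 and |y| = j − i ≥ 1.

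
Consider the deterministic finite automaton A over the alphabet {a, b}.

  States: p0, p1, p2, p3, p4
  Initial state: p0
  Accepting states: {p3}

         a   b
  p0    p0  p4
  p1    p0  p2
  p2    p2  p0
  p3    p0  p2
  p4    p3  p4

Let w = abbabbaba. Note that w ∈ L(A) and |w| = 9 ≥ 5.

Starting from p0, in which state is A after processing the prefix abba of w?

p3

Run of A on the first 4 characters of w = a b b a:
  step 0: p0  (start)
  step 1: p0  (read a: p0→p0)
  step 2: p4  (read b: p0→p4)
  step 3: p4  (read b: p4→p4)
  step 4: p3  (read a: p4→p3)

After reading 4 characters, A is in state p3.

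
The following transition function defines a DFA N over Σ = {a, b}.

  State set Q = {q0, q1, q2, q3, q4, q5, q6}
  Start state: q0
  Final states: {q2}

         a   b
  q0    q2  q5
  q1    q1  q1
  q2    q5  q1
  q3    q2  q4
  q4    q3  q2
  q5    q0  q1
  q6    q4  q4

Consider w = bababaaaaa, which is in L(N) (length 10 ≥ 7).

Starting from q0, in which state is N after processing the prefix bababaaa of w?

Run of N on the first 8 characters of w = b a b a b a a a:
  step 0: q0  (start)
  step 1: q5  (read b: q0→q5)
  step 2: q0  (read a: q5→q0)
  step 3: q5  (read b: q0→q5)
  step 4: q0  (read a: q5→q0)
  step 5: q5  (read b: q0→q5)
  step 6: q0  (read a: q5→q0)
  step 7: q2  (read a: q0→q2)
  step 8: q5  (read a: q2→q5)

After reading 8 characters, N is in state q5.
(This kind of state-tracing is the core of the pumping-lemma construction: with 7 states, pigeonhole forces a repeat within the first 7 steps.)

q5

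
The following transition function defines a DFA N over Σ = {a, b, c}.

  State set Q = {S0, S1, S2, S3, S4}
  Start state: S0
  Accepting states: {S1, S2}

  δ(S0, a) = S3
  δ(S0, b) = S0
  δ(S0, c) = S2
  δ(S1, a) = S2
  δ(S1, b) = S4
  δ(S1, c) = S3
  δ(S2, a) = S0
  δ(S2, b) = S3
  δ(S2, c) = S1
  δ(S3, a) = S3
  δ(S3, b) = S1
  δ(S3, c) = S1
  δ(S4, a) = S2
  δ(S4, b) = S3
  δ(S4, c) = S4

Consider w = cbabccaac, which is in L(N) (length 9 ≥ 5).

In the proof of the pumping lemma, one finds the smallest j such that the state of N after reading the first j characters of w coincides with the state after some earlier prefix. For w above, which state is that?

S3

State sequence: S0 -c-> S2 -b-> S3 -a-> S3 -b-> S1 -c-> S3 -c-> S1 -a-> S2 -a-> S0 -c-> S2
First repeat at step 3: S3 was already visited.

The earliest repeat is at step j = 3: N is in S3, which it already visited at step i = 2.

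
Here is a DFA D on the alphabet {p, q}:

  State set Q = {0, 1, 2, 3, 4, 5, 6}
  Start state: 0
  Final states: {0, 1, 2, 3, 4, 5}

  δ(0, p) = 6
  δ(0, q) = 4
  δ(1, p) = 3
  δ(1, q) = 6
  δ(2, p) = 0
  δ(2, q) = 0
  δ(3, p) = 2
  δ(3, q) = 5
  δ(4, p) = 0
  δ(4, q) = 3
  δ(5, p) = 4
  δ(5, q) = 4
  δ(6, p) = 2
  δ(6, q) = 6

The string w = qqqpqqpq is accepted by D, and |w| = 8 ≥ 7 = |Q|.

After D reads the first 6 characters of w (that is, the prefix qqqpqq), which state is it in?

State sequence: 0 -q-> 4 -q-> 3 -q-> 5 -p-> 4 -q-> 3 -q-> 5

After reading 6 characters, D is in state 5.
(This kind of state-tracing is the core of the pumping-lemma construction: with 7 states, pigeonhole forces a repeat within the first 7 steps.)

5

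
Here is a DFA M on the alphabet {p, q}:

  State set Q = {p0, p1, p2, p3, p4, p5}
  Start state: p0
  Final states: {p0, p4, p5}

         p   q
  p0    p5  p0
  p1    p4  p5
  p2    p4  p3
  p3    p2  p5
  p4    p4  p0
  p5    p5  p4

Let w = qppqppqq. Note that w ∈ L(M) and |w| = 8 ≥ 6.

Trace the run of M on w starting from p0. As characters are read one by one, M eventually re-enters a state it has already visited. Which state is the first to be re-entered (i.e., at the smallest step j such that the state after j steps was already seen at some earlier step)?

Run of M on w = q p p q p p q q:
  step 0: p0  (start)
  step 1: p0  (read q: p0→p0)   ← first repeat (p0 seen earlier)
  step 2: p5  (read p: p0→p5)
  step 3: p5  (read p: p5→p5)
  step 4: p4  (read q: p5→p4)
  step 5: p4  (read p: p4→p4)
  step 6: p4  (read p: p4→p4)
  step 7: p0  (read q: p4→p0)
  step 8: p0  (read q: p0→p0)

The earliest repeat is at step j = 1: M is in p0, which it already visited at step i = 0.

p0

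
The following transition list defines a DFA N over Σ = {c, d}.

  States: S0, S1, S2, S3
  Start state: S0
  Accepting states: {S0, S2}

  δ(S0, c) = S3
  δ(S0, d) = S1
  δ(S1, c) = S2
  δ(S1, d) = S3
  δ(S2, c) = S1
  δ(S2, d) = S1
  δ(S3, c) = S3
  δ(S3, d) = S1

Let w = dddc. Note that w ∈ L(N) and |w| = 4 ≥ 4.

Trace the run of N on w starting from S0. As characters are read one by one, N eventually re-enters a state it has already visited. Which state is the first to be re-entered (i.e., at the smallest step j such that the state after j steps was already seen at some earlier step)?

State sequence: S0 -d-> S1 -d-> S3 -d-> S1 -c-> S2
First repeat at step 3: S1 was already visited.

The earliest repeat is at step j = 3: N is in S1, which it already visited at step i = 1.
Pumping length from the standard proof: p = 4 (the number of states). The repeated state found above gives |xy| = j ≤ 4 and |y| = j − i ≥ 1.

S1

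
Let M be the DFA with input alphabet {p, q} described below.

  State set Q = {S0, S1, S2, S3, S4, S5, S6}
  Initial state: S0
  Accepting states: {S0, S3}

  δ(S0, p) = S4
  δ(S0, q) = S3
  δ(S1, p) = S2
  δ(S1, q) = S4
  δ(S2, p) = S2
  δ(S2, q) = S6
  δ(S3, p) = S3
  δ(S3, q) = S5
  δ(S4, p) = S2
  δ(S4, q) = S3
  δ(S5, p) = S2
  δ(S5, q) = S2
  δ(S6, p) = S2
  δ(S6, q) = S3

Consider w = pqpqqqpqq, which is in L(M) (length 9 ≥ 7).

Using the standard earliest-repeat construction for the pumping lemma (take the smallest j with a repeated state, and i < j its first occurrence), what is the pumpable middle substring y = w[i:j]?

Run of M on w = p q p q q q p q q:
  step 0: S0  (start)
  step 1: S4  (read p: S0→S4)
  step 2: S3  (read q: S4→S3)
  step 3: S3  (read p: S3→S3)   ← first repeat (S3 seen earlier)
  step 4: S5  (read q: S3→S5)
  step 5: S2  (read q: S5→S2)
  step 6: S6  (read q: S2→S6)
  step 7: S2  (read p: S6→S2)
  step 8: S6  (read q: S2→S6)
  step 9: S3  (read q: S6→S3)

So i = 2, j = 3, giving x = w[0:2] = pq, y = w[2:3] = p, z = w[3:9] = qqqpqq.
Check: |xy| = 3 ≤ 7 and |y| = 1 ≥ 1. Reading y takes M from S3 back to S3, so every xyⁱz is accepted.

p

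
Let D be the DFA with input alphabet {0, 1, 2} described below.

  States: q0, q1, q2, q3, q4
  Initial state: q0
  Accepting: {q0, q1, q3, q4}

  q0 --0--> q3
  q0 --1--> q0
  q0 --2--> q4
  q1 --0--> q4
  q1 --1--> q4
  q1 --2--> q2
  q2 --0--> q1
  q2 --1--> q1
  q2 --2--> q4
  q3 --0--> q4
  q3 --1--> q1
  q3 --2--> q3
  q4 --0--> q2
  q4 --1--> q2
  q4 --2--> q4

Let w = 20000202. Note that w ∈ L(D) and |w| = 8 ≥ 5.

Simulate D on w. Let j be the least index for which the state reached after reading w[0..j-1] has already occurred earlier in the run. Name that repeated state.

State sequence: q0 -2-> q4 -0-> q2 -0-> q1 -0-> q4 -0-> q2 -2-> q4 -0-> q2 -2-> q4
First repeat at step 4: q4 was already visited.

The earliest repeat is at step j = 4: D is in q4, which it already visited at step i = 1.
The DFA has 5 states, so the proof of the pumping lemma guarantees a repeated state among the first 5+1 visited; the segment between the two visits is the pumpable y.

q4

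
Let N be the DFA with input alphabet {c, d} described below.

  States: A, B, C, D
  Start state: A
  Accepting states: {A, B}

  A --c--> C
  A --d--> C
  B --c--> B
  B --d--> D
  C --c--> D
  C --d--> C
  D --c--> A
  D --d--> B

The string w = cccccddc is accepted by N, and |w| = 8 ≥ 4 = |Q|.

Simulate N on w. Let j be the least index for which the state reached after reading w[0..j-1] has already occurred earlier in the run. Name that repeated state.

A

Run of N on w = c c c c c d d c:
  step 0: A  (start)
  step 1: C  (read c: A→C)
  step 2: D  (read c: C→D)
  step 3: A  (read c: D→A)   ← first repeat (A seen earlier)
  step 4: C  (read c: A→C)
  step 5: D  (read c: C→D)
  step 6: B  (read d: D→B)
  step 7: D  (read d: B→D)
  step 8: A  (read c: D→A)

The earliest repeat is at step j = 3: N is in A, which it already visited at step i = 0.
The DFA has 4 states, so the proof of the pumping lemma guarantees a repeated state among the first 4+1 visited; the segment between the two visits is the pumpable y.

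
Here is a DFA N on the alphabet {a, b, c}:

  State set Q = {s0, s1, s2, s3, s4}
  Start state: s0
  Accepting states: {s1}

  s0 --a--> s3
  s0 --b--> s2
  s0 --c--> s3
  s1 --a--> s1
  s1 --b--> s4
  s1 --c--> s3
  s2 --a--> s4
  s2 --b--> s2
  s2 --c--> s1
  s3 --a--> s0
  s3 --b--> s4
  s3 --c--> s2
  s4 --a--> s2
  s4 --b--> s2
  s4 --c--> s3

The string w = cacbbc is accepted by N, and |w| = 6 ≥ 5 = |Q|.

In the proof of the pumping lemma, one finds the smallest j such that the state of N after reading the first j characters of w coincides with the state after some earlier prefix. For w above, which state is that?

State sequence: s0 -c-> s3 -a-> s0 -c-> s3 -b-> s4 -b-> s2 -c-> s1
First repeat at step 2: s0 was already visited.

The earliest repeat is at step j = 2: N is in s0, which it already visited at step i = 0.
Pumping length from the standard proof: p = 5 (the number of states). The repeated state found above gives |xy| = j ≤ 5 and |y| = j − i ≥ 1.

s0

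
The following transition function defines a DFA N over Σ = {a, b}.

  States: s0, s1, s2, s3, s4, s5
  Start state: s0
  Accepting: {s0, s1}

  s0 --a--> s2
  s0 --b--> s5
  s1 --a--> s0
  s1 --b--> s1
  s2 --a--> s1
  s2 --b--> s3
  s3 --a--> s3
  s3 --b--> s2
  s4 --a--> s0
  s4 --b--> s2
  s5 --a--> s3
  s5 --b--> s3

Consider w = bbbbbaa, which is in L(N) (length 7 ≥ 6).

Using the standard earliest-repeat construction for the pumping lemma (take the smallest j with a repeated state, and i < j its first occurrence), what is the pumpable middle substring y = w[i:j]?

bb

Run of N on w = b b b b b a a:
  step 0: s0  (start)
  step 1: s5  (read b: s0→s5)
  step 2: s3  (read b: s5→s3)
  step 3: s2  (read b: s3→s2)
  step 4: s3  (read b: s2→s3)   ← first repeat (s3 seen earlier)
  step 5: s2  (read b: s3→s2)
  step 6: s1  (read a: s2→s1)
  step 7: s0  (read a: s1→s0)

So i = 2, j = 4, giving x = w[0:2] = bb, y = w[2:4] = bb, z = w[4:7] = baa.
Check: |xy| = 4 ≤ 6 and |y| = 2 ≥ 1. Reading y takes N from s3 back to s3, so every xyⁱz is accepted.
With |Q| = 6, pigeonhole forces a state repeat no later than step 6; the substring read between the first and second visits to that state can be pumped.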